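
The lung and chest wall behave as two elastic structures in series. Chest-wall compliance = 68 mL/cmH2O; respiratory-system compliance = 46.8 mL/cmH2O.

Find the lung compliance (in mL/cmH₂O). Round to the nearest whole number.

1/CL = 1/Crs − 1/Ccw.
1/CL = 1/46.8 − 1/68 = 0.006662.
CL = 150.11 mL/cmH2O.

150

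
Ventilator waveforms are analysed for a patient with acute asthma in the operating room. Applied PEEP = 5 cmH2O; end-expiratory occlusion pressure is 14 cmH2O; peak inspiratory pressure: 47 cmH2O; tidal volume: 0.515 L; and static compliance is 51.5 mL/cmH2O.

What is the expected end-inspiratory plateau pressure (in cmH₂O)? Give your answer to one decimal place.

End-expiratory occlusion gives total PEEP = 14 cmH2O (intrinsic PEEP = 14 − 5 = 9). Use total PEEP for the elastic gradient.
Pplat = PEEPtotal + Vt / Cstat = 14 + 515 / 51.5 = 14 + 10.0 = 24.0 cmH2O.

24.0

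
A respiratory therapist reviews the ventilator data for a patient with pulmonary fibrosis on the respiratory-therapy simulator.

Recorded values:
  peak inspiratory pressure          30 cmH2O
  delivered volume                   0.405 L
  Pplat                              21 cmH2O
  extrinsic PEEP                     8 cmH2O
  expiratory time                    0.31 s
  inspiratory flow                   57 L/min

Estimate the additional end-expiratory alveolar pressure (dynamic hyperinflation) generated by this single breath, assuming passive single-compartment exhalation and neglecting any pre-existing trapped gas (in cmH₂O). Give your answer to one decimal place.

Flow: 57 L/min ÷ 60 = 0.95 L/s.
R = (PIP − Pplat)/V̇ = (30 − 21) / 0.95 = 9.0/0.95 = 9.474 cmH2O·s/L.
C = Vt/(Pplat − PEEP) = 405.0 / (21 − 8) = 405.0/13.0 = 31.154 mL/cmH2O.
τ = R × C = 9.474 × 0.03115 L/cmH2O = 0.2951 s.
Fraction remaining = e^(−Te/τ) = e^(−0.31/0.2951) = 0.3498; trapped volume = 405.0 × 0.3498 = 141.67 mL.
Additional alveolar pressure from trapping ≈ V_trapped / C = 141.67 / 31.154 = 4.547 cmH2O.

4.5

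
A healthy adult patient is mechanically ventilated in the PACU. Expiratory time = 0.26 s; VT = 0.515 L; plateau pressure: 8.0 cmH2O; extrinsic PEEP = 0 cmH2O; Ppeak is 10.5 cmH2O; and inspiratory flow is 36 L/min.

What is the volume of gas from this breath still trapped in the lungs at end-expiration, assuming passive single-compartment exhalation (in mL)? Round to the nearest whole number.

Flow: 36 L/min ÷ 60 = 0.6 L/s.
R = (PIP − Pplat)/V̇ = (10.5 − 8.0) / 0.6 = 2.5/0.6 = 4.167 cmH2O·s/L.
C = Vt/(Pplat − PEEP) = 515.0 / (8.0 − 0) = 515.0/8.0 = 64.375 mL/cmH2O.
τ = R × C = 4.167 × 0.06438 L/cmH2O = 0.2683 s.
Fraction remaining = e^(−Te/τ) = e^(−0.26/0.2683) = 0.3794.
Trapped volume = 515.0 × 0.3794 = 195.39 mL.

195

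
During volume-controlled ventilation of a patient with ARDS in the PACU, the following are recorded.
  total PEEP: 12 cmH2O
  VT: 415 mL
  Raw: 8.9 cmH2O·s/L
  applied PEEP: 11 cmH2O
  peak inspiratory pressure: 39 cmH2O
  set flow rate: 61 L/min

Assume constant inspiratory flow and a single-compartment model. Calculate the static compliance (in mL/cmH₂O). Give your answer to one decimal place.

Flow: 61 L/min ÷ 60 = 1.0167 L/s.
Total PEEP = 12 cmH2O (set 11 + intrinsic 1); this is the baseline alveolar pressure.
Equation of motion (constant flow): PIP = Vt/C + R·V̇ + PEEP.
Vt/C = PIP − R·V̇ − PEEP = 39 − 8.9×1.0167 − 12 = 39 − 9.049 − 12 = 17.951 cmH2O.
C = Vt / 17.951 = 415 / 17.951 = 23.118 mL/cmH2O.

23.1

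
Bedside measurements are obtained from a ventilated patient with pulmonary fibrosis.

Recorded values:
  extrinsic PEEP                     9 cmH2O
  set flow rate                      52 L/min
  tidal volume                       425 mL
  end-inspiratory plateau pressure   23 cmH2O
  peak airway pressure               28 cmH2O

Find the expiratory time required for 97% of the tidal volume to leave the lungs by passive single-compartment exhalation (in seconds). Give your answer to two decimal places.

0.61

Flow: 52 L/min ÷ 60 = 0.8667 L/s.
R = (PIP − Pplat)/V̇ = (28 − 23) / 0.8667 = 5.0/0.8667 = 5.769 cmH2O·s/L.
C = Vt/(Pplat − PEEP) = 425.0 / (23 − 9) = 425.0/14.0 = 30.357 mL/cmH2O.
τ = R × C = 5.769 × 0.03036 L/cmH2O = 0.1751 s.
t = −τ·ln(1 − 0.97) = −0.1751·ln(0.03) = 0.614 s.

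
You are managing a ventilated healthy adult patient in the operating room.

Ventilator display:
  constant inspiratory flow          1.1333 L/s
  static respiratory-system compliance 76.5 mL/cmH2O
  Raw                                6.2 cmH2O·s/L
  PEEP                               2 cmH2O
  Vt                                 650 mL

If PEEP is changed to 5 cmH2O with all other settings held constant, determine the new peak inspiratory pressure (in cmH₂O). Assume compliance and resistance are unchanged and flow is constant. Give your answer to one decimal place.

20.5

PIP = Vt/C + R·V̇ + PEEP (constant-flow equation of motion).
Only the baseline term changes: ΔPIP = ΔPEEP = 5 − 2 = 3.0 cmH2O.
Original PIP = 650/76.5 + 6.2×1.1333 + 2 = 17.523 cmH2O; new PIP = 17.523 + (3.0) = 20.523 cmH2O.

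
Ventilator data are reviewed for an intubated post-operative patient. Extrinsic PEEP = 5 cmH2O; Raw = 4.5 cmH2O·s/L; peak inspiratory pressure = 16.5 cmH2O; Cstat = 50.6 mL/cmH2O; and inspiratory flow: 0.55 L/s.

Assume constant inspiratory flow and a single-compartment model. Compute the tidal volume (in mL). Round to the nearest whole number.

457

Equation of motion (constant flow): PIP = Vt/C + R·V̇ + PEEP.
Vt/C = PIP − R·V̇ − PEEP = 16.5 − 2.475 − 5 = 9.025 cmH2O.
Vt = C × 9.025 = 50.6 × 9.025 = 456.67 mL.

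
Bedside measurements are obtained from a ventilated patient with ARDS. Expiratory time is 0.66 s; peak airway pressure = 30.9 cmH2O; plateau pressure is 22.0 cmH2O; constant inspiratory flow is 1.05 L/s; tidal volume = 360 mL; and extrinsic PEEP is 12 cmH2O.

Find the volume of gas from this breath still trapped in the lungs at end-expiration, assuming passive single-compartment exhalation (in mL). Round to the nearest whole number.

R = (PIP − Pplat)/V̇ = (30.9 − 22.0) / 1.05 = 8.9/1.05 = 8.476 cmH2O·s/L.
C = Vt/(Pplat − PEEP) = 360.0 / (22.0 − 12) = 360.0/10.0 = 36.0 mL/cmH2O.
τ = R × C = 8.476 × 0.036 L/cmH2O = 0.3051 s.
Fraction remaining = e^(−Te/τ) = e^(−0.66/0.3051) = 0.115.
Trapped volume = 360.0 × 0.115 = 41.4 mL.

41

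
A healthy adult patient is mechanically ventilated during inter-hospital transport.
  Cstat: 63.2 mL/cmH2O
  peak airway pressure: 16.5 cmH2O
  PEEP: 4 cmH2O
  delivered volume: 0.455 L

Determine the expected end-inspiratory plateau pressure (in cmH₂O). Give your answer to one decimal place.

11.2

Pplat = PEEP + Vt / Cstat = 4 + 455 / 63.2 = 4 + 7.199 = 11.199 cmH2O.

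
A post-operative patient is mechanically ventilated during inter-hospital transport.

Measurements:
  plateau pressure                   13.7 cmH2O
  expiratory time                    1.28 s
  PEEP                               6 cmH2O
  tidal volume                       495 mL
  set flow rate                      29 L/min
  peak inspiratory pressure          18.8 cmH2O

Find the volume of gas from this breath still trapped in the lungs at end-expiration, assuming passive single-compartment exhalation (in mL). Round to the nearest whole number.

75

Flow: 29 L/min ÷ 60 = 0.4833 L/s.
R = (PIP − Pplat)/V̇ = (18.8 − 13.7) / 0.4833 = 5.1/0.4833 = 10.552 cmH2O·s/L.
C = Vt/(Pplat − PEEP) = 495.0 / (13.7 − 6) = 495.0/7.7 = 64.286 mL/cmH2O.
τ = R × C = 10.552 × 0.06429 L/cmH2O = 0.6784 s.
Fraction remaining = e^(−Te/τ) = e^(−1.28/0.6784) = 0.1516.
Trapped volume = 495.0 × 0.1516 = 75.042 mL.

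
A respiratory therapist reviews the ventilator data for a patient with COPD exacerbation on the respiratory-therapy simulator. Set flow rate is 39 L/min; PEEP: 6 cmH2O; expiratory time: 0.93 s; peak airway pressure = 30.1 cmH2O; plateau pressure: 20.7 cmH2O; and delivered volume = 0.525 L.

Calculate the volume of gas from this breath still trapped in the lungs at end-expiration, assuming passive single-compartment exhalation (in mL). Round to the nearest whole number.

Flow: 39 L/min ÷ 60 = 0.65 L/s.
R = (PIP − Pplat)/V̇ = (30.1 − 20.7) / 0.65 = 9.4/0.65 = 14.462 cmH2O·s/L.
C = Vt/(Pplat − PEEP) = 525.0 / (20.7 − 6) = 525.0/14.7 = 35.714 mL/cmH2O.
τ = R × C = 14.462 × 0.03571 L/cmH2O = 0.5164 s.
Fraction remaining = e^(−Te/τ) = e^(−0.93/0.5164) = 0.1651.
Trapped volume = 525.0 × 0.1651 = 86.678 mL.

87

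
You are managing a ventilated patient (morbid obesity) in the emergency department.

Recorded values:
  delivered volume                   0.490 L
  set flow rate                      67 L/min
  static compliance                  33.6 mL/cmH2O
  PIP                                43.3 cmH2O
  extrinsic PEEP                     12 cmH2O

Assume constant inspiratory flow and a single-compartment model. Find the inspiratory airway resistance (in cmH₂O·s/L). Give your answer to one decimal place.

Flow: 67 L/min ÷ 60 = 1.1167 L/s.
Equation of motion (constant flow): PIP = Vt/C + R·V̇ + PEEP.
R·V̇ = PIP − Vt/C − PEEP = 43.3 − 490/33.6 − 12 = 43.3 − 14.583 − 12 = 16.717 cmH2O.
R = 16.717 / 1.1167 = 14.97 cmH2O·s/L.

15.0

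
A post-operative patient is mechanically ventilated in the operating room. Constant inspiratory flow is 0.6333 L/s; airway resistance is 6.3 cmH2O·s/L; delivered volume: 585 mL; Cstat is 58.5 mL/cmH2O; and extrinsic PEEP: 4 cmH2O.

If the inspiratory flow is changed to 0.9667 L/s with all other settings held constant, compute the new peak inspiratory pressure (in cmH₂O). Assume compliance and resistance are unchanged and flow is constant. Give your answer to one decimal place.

20.1

PIP = Vt/C + R·V̇ + PEEP (constant-flow equation of motion).
Only the resistive term changes: ΔPIP = R × ΔV̇ = 6.3 × (0.9667 − 0.6333) = 6.3 × 0.3334 = 2.1 cmH2O.
Original PIP = 585/58.5 + 6.3×0.6333 + 4 = 17.99 cmH2O; new PIP = 17.99 + (2.1) = 20.09 cmH2O.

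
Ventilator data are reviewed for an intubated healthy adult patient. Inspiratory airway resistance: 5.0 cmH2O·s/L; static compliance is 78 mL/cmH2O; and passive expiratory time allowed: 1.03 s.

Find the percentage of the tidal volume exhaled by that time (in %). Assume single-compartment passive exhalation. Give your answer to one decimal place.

92.9

τ = R × C = 5.0 × 78 mL/cmH2O = 5.0 × 0.078 L/cmH2O = 0.39 s.
Passive exhalation: V(t)/V₀ = e^(−t/τ) = e^(−1.03/0.39) = 0.07129.
Fraction exhaled = 1 − 0.07129 = 0.9287 → 92.87%.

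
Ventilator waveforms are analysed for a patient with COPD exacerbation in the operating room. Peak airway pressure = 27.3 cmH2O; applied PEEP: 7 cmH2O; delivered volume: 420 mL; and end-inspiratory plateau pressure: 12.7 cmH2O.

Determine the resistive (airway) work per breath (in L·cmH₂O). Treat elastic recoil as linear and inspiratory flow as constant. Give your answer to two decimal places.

With constant inspiratory flow the resistive pressure is constant at PIP − Pplat = 27.3 − 12.7 = 14.6 cmH2O, so resistive work = 14.6 × 0.420 = 6.132 L·cmH2O.

6.13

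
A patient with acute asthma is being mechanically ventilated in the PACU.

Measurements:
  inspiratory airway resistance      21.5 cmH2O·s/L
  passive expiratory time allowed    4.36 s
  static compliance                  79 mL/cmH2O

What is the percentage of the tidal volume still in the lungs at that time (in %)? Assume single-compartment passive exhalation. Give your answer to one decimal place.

τ = R × C = 21.5 × 79 mL/cmH2O = 21.5 × 0.079 L/cmH2O = 1.699 s.
Passive exhalation: V(t)/V₀ = e^(−t/τ) = e^(−4.36/1.699) = 0.07683.
Fraction remaining = 0.07683 → 7.683%.

7.7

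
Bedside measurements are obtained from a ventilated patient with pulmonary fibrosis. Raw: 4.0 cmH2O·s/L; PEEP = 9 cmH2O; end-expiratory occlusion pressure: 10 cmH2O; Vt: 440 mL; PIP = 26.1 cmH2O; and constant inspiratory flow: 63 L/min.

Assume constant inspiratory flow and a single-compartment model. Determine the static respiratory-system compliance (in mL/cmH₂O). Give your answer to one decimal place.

Flow: 63 L/min ÷ 60 = 1.05 L/s.
Total PEEP = 10 cmH2O (set 9 + intrinsic 1); this is the baseline alveolar pressure.
Equation of motion (constant flow): PIP = Vt/C + R·V̇ + PEEP.
Vt/C = PIP − R·V̇ − PEEP = 26.1 − 4.0×1.05 − 10 = 26.1 − 4.2 − 10 = 11.9 cmH2O.
C = Vt / 11.9 = 440 / 11.9 = 36.975 mL/cmH2O.

37.0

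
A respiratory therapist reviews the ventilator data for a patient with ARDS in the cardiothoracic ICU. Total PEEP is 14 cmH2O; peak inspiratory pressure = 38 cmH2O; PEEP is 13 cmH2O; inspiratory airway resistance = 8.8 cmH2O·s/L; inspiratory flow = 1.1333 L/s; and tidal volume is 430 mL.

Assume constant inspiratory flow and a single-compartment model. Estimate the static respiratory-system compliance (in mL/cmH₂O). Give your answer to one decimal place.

30.7

Total PEEP = 14 cmH2O (set 13 + intrinsic 1); this is the baseline alveolar pressure.
Equation of motion (constant flow): PIP = Vt/C + R·V̇ + PEEP.
Vt/C = PIP − R·V̇ − PEEP = 38 − 8.8×1.1333 − 14 = 38 − 9.973 − 14 = 14.027 cmH2O.
C = Vt / 14.027 = 430 / 14.027 = 30.655 mL/cmH2O.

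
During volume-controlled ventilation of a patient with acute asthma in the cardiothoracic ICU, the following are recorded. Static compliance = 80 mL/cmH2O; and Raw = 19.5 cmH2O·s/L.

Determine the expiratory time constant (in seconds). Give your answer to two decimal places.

τ = R × C = 19.5 × 80 mL/cmH2O = 19.5 × 0.080 L/cmH2O = 1.56 s.

1.56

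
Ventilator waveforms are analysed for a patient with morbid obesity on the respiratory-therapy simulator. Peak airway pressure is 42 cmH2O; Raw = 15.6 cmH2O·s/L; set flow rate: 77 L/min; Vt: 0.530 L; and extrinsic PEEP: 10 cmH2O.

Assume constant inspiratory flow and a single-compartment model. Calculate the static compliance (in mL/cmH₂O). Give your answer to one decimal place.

Flow: 77 L/min ÷ 60 = 1.2833 L/s.
Equation of motion (constant flow): PIP = Vt/C + R·V̇ + PEEP.
Vt/C = PIP − R·V̇ − PEEP = 42 − 15.6×1.2833 − 10 = 42 − 20.019 − 10 = 11.981 cmH2O.
C = Vt / 11.981 = 530 / 11.981 = 44.237 mL/cmH2O.

44.2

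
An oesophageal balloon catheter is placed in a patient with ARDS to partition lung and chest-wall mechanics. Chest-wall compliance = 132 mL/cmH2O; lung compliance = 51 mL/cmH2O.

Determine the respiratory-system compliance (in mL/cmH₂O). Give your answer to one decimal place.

36.8

Lung and chest wall are elastances in series: 1/Crs = 1/CL + 1/Ccw.
1/Crs = 1/51 + 1/132 = 0.02718.
Crs = 36.792 mL/cmH2O.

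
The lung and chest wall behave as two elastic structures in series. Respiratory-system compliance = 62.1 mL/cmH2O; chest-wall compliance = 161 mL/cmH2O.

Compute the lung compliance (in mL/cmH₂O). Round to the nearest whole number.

1/CL = 1/Crs − 1/Ccw.
1/CL = 1/62.1 − 1/161 = 0.009892.
CL = 101.09 mL/cmH2O.

101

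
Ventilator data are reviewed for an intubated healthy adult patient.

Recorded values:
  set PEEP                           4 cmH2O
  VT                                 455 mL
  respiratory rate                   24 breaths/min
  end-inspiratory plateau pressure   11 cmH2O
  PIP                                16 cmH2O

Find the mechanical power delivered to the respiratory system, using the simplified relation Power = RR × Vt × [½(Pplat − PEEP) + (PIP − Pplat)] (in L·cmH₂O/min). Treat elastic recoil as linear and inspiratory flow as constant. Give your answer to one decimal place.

Per-breath work = Vt × [½(Pplat−PEEP) + (PIP−Pplat)] = 0.455 × [0.5×7.0 + 5.0] = 0.455 × 8.5 = 3.868 L·cmH2O.
Power = 24 × 3.868 = 92.832 L·cmH2O/min.

92.8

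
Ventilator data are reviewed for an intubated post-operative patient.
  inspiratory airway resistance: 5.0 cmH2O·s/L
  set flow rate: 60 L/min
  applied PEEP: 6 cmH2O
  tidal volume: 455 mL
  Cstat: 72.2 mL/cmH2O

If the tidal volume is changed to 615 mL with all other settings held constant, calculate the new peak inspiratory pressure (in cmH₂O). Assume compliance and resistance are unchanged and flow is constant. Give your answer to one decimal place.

Flow: 60 L/min ÷ 60 = 1 L/s.
PIP = Vt/C + R·V̇ + PEEP (constant-flow equation of motion).
Only the elastic term changes: ΔPIP = ΔVt / C = (615 − 455) / 72.2 = 2.216 cmH2O.
Original PIP = 455/72.2 + 5.0×1 + 6 = 17.302 cmH2O; new PIP = 17.302 + (2.216) = 19.518 cmH2O.

19.5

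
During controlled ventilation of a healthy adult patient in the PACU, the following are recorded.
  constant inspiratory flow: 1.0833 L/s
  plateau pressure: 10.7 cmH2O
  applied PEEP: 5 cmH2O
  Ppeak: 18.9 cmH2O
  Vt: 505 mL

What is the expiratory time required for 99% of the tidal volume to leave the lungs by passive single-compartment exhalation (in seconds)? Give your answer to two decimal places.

R = (PIP − Pplat)/V̇ = (18.9 − 10.7) / 1.0833 = 8.2/1.0833 = 7.569 cmH2O·s/L.
C = Vt/(Pplat − PEEP) = 505.0 / (10.7 − 5) = 505.0/5.7 = 88.596 mL/cmH2O.
τ = R × C = 7.569 × 0.0886 L/cmH2O = 0.6706 s.
t = −τ·ln(1 − 0.99) = −0.6706·ln(0.01) = 3.088 s.

3.09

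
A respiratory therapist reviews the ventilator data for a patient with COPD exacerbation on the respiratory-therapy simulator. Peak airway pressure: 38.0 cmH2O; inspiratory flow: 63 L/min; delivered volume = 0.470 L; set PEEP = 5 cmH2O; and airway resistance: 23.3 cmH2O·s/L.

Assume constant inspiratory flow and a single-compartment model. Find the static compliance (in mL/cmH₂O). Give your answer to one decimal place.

55.1

Flow: 63 L/min ÷ 60 = 1.05 L/s.
Equation of motion (constant flow): PIP = Vt/C + R·V̇ + PEEP.
Vt/C = PIP − R·V̇ − PEEP = 38.0 − 23.3×1.05 − 5 = 38.0 − 24.465 − 5 = 8.535 cmH2O.
C = Vt / 8.535 = 470 / 8.535 = 55.067 mL/cmH2O.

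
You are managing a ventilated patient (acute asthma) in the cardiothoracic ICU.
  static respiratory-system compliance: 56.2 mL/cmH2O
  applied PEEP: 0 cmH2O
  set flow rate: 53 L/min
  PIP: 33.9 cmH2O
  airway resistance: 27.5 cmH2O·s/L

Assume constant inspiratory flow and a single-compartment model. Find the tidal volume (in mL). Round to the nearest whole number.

Flow: 53 L/min ÷ 60 = 0.8833 L/s.
Equation of motion (constant flow): PIP = Vt/C + R·V̇ + PEEP.
Vt/C = PIP − R·V̇ − PEEP = 33.9 − 24.291 − 0 = 9.609 cmH2O.
Vt = C × 9.609 = 56.2 × 9.609 = 540.03 mL.

540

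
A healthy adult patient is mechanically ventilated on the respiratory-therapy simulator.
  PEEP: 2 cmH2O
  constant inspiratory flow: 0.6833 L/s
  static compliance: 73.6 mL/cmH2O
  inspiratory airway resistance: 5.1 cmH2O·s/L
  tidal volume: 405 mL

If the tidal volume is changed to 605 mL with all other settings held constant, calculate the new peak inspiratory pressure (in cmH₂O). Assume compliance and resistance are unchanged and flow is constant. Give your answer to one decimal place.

13.7

PIP = Vt/C + R·V̇ + PEEP (constant-flow equation of motion).
Only the elastic term changes: ΔPIP = ΔVt / C = (605 − 405) / 73.6 = 2.717 cmH2O.
Original PIP = 405/73.6 + 5.1×0.6833 + 2 = 10.988 cmH2O; new PIP = 10.988 + (2.717) = 13.705 cmH2O.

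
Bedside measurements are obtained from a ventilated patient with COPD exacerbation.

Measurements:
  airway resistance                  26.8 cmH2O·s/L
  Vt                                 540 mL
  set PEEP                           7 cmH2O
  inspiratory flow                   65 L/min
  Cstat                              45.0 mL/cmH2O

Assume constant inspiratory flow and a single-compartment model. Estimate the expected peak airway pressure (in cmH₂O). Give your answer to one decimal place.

Flow: 65 L/min ÷ 60 = 1.0833 L/s.
Equation of motion (constant flow): PIP = Vt/C + R·V̇ + PEEP.
PIP = 540/45.0 + 26.8×1.0833 + 7 = 12.0 + 29.032 + 7 = 48.032 cmH2O.

48.0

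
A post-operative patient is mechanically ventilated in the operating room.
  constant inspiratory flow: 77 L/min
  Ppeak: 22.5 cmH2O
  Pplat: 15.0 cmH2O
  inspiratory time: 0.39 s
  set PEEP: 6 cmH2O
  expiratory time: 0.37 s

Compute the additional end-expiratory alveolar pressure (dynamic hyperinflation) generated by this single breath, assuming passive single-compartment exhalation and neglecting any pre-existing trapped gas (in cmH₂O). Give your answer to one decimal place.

Flow: 77 L/min ÷ 60 = 1.2833 L/s.
Vt = flow × Ti = 1.2833 L/s × 0.39 s × 1000 mL/L = 500.49 mL.
R = (PIP − Pplat)/V̇ = (22.5 − 15.0) / 1.2833 = 7.5/1.2833 = 5.844 cmH2O·s/L.
C = Vt/(Pplat − PEEP) = 500.49 / (15.0 − 6) = 500.49/9.0 = 55.61 mL/cmH2O.
τ = R × C = 5.844 × 0.05561 L/cmH2O = 0.325 s.
Fraction remaining = e^(−Te/τ) = e^(−0.37/0.325) = 0.3203; trapped volume = 500.49 × 0.3203 = 160.31 mL.
Additional alveolar pressure from trapping ≈ V_trapped / C = 160.31 / 55.61 = 2.883 cmH2O.

2.9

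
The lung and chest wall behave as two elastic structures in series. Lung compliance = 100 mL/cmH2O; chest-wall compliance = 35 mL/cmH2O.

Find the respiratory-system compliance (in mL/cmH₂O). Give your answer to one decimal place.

Lung and chest wall are elastances in series: 1/Crs = 1/CL + 1/Ccw.
1/Crs = 1/100 + 1/35 = 0.03857.
Crs = 25.927 mL/cmH2O.

25.9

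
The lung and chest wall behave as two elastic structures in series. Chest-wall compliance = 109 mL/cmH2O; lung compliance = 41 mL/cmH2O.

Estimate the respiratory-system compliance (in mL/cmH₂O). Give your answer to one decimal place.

29.8

Lung and chest wall are elastances in series: 1/Crs = 1/CL + 1/Ccw.
1/Crs = 1/41 + 1/109 = 0.03356.
Crs = 29.797 mL/cmH2O.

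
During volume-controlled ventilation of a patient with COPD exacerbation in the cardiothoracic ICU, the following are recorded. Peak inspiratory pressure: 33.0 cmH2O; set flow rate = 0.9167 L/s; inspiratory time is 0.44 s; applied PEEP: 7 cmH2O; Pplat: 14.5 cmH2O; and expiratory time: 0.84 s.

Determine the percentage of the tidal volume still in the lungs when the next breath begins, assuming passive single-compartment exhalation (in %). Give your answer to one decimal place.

Vt = flow × Ti = 0.9167 L/s × 0.44 s × 1000 mL/L = 403.35 mL.
R = (PIP − Pplat)/V̇ = (33.0 − 14.5) / 0.9167 = 18.5/0.9167 = 20.181 cmH2O·s/L.
C = Vt/(Pplat − PEEP) = 403.35 / (14.5 − 7) = 403.35/7.5 = 53.78 mL/cmH2O.
τ = R × C = 20.181 × 0.05378 L/cmH2O = 1.085 s.
Fraction remaining at end-expiration = e^(−Te/τ) = e^(−0.84/1.085) = 0.4611 → 46.11%.

46.1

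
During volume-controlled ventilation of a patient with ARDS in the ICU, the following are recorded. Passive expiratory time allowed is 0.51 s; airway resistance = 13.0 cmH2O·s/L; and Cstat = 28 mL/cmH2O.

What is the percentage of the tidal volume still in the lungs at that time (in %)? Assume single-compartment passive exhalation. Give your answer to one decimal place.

τ = R × C = 13.0 × 28 mL/cmH2O = 13.0 × 0.028 L/cmH2O = 0.364 s.
Passive exhalation: V(t)/V₀ = e^(−t/τ) = e^(−0.51/0.364) = 0.2463.
Fraction remaining = 0.2463 → 24.63%.

24.6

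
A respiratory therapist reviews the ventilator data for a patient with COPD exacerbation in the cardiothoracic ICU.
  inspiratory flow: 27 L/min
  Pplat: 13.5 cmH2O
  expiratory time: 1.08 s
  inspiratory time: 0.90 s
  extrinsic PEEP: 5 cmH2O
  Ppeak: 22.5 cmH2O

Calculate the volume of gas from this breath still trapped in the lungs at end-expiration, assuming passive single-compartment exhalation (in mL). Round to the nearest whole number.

Flow: 27 L/min ÷ 60 = 0.45 L/s.
Vt = flow × Ti = 0.45 L/s × 0.90 s × 1000 mL/L = 405.0 mL.
R = (PIP − Pplat)/V̇ = (22.5 − 13.5) / 0.45 = 9.0/0.45 = 20.0 cmH2O·s/L.
C = Vt/(Pplat − PEEP) = 405.0 / (13.5 − 5) = 405.0/8.5 = 47.647 mL/cmH2O.
τ = R × C = 20.0 × 0.04765 L/cmH2O = 0.953 s.
Fraction remaining = e^(−Te/τ) = e^(−1.08/0.953) = 0.322.
Trapped volume = 405.0 × 0.322 = 130.41 mL.

130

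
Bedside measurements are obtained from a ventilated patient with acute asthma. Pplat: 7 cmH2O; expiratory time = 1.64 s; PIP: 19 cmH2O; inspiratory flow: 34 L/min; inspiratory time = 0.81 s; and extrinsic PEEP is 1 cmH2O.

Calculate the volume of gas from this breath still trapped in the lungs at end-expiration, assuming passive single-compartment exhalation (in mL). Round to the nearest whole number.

167

Flow: 34 L/min ÷ 60 = 0.5667 L/s.
Vt = flow × Ti = 0.5667 L/s × 0.81 s × 1000 mL/L = 459.03 mL.
R = (PIP − Pplat)/V̇ = (19 − 7) / 0.5667 = 12.0/0.5667 = 21.175 cmH2O·s/L.
C = Vt/(Pplat − PEEP) = 459.03 / (7 − 1) = 459.03/6.0 = 76.505 mL/cmH2O.
τ = R × C = 21.175 × 0.07651 L/cmH2O = 1.62 s.
Fraction remaining = e^(−Te/τ) = e^(−1.64/1.62) = 0.3634.
Trapped volume = 459.03 × 0.3634 = 166.81 mL.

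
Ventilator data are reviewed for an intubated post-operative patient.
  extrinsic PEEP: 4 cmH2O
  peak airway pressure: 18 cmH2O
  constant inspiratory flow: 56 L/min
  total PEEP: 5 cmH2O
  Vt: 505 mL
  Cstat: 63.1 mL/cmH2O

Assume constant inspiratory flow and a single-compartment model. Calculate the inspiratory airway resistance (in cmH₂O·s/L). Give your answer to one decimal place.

5.4

Flow: 56 L/min ÷ 60 = 0.9333 L/s.
Total PEEP = 5 cmH2O (set 4 + intrinsic 1); this is the baseline alveolar pressure.
Equation of motion (constant flow): PIP = Vt/C + R·V̇ + PEEP.
R·V̇ = PIP − Vt/C − PEEP = 18 − 505/63.1 − 5 = 18 − 8.003 − 5 = 4.997 cmH2O.
R = 4.997 / 0.9333 = 5.354 cmH2O·s/L.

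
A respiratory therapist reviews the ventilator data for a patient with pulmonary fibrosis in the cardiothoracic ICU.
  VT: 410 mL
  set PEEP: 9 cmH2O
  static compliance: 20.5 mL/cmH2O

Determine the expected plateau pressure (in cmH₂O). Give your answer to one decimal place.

Pplat = PEEP + Vt / Cstat = 9 + 410 / 20.5 = 9 + 20.0 = 29.0 cmH2O.

29.0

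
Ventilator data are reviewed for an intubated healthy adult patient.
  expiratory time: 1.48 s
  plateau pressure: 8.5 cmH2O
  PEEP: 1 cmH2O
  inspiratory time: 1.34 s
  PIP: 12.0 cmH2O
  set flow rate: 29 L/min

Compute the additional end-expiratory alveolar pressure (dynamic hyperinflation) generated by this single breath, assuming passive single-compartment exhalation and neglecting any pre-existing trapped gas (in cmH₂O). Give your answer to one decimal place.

0.7

Flow: 29 L/min ÷ 60 = 0.4833 L/s.
Vt = flow × Ti = 0.4833 L/s × 1.34 s × 1000 mL/L = 647.62 mL.
R = (PIP − Pplat)/V̇ = (12.0 − 8.5) / 0.4833 = 3.5/0.4833 = 7.242 cmH2O·s/L.
C = Vt/(Pplat − PEEP) = 647.62 / (8.5 − 1) = 647.62/7.5 = 86.349 mL/cmH2O.
τ = R × C = 7.242 × 0.08635 L/cmH2O = 0.6253 s.
Fraction remaining = e^(−Te/τ) = e^(−1.48/0.6253) = 0.09377; trapped volume = 647.62 × 0.09377 = 60.727 mL.
Additional alveolar pressure from trapping ≈ V_trapped / C = 60.727 / 86.349 = 0.7033 cmH2O.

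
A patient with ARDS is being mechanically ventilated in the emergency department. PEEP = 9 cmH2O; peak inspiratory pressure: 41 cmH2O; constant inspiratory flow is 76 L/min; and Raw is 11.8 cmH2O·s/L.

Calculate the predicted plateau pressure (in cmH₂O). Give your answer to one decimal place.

26.1

Flow: 76 L/min ÷ 60 = 1.2667 L/s.
Pplat = PIP − Raw × flow = 41 − 11.8 × 1.2667 = 41 − 14.947 = 26.053 cmH2O.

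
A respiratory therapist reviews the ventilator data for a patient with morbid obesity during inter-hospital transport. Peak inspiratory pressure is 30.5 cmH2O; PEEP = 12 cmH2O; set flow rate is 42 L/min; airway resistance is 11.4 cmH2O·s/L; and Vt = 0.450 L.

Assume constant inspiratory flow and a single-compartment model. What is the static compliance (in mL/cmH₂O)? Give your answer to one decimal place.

Flow: 42 L/min ÷ 60 = 0.7 L/s.
Equation of motion (constant flow): PIP = Vt/C + R·V̇ + PEEP.
Vt/C = PIP − R·V̇ − PEEP = 30.5 − 11.4×0.7 − 12 = 30.5 − 7.98 − 12 = 10.52 cmH2O.
C = Vt / 10.52 = 450 / 10.52 = 42.776 mL/cmH2O.

42.8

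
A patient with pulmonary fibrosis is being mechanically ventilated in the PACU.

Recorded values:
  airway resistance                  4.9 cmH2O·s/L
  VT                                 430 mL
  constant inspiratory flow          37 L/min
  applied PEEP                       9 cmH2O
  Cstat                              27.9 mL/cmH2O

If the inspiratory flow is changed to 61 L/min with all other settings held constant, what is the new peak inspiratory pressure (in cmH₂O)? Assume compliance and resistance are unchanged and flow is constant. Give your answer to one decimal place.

29.4

Flow: 37 L/min ÷ 60 = 0.6167 L/s.
New flow: 61 L/min ÷ 60 = 1.0167 L/s.
PIP = Vt/C + R·V̇ + PEEP (constant-flow equation of motion).
Only the resistive term changes: ΔPIP = R × ΔV̇ = 4.9 × (1.0167 − 0.6167) = 4.9 × 0.4 = 1.96 cmH2O.
Original PIP = 430/27.9 + 4.9×0.6167 + 9 = 27.434 cmH2O; new PIP = 27.434 + (1.96) = 29.394 cmH2O.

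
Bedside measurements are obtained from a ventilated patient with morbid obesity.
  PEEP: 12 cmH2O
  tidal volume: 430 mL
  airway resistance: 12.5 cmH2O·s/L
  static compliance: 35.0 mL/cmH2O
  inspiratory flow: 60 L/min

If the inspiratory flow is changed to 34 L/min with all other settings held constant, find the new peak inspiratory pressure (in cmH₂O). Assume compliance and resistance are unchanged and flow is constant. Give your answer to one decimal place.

Flow: 60 L/min ÷ 60 = 1 L/s.
New flow: 34 L/min ÷ 60 = 0.5667 L/s.
PIP = Vt/C + R·V̇ + PEEP (constant-flow equation of motion).
Only the resistive term changes: ΔPIP = R × ΔV̇ = 12.5 × (0.5667 − 1) = 12.5 × -0.4333 = -5.416 cmH2O.
Original PIP = 430/35.0 + 12.5×1 + 12 = 36.786 cmH2O; new PIP = 36.786 + (-5.416) = 31.37 cmH2O.

31.4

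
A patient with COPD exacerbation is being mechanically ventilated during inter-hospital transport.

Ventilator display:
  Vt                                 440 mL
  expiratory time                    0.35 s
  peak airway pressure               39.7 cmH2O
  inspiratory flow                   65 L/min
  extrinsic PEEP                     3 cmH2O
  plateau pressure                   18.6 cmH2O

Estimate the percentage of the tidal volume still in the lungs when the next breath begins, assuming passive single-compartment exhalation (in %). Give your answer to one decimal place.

52.9

Flow: 65 L/min ÷ 60 = 1.0833 L/s.
R = (PIP − Pplat)/V̇ = (39.7 − 18.6) / 1.0833 = 21.1/1.0833 = 19.478 cmH2O·s/L.
C = Vt/(Pplat − PEEP) = 440.0 / (18.6 − 3) = 440.0/15.6 = 28.205 mL/cmH2O.
τ = R × C = 19.478 × 0.02821 L/cmH2O = 0.5495 s.
Fraction remaining at end-expiration = e^(−Te/τ) = e^(−0.35/0.5495) = 0.5289 → 52.89%.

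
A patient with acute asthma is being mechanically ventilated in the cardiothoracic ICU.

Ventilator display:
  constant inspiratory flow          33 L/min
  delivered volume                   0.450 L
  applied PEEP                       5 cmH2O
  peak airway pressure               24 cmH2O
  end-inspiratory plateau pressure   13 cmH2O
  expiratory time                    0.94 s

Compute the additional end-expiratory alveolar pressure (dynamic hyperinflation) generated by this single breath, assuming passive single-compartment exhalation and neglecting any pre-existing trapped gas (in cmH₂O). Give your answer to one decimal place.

3.5

Flow: 33 L/min ÷ 60 = 0.55 L/s.
R = (PIP − Pplat)/V̇ = (24 − 13) / 0.55 = 11.0/0.55 = 20.0 cmH2O·s/L.
C = Vt/(Pplat − PEEP) = 450.0 / (13 − 5) = 450.0/8.0 = 56.25 mL/cmH2O.
τ = R × C = 20.0 × 0.05625 L/cmH2O = 1.125 s.
Fraction remaining = e^(−Te/τ) = e^(−0.94/1.125) = 0.4336; trapped volume = 450.0 × 0.4336 = 195.12 mL.
Additional alveolar pressure from trapping ≈ V_trapped / C = 195.12 / 56.25 = 3.469 cmH2O.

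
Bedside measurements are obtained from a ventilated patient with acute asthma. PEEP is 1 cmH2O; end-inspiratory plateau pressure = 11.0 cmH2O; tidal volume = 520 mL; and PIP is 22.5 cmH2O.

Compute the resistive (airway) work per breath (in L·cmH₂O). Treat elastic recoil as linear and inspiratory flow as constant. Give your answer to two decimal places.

With constant inspiratory flow the resistive pressure is constant at PIP − Pplat = 22.5 − 11.0 = 11.5 cmH2O, so resistive work = 11.5 × 0.520 = 5.98 L·cmH2O.

5.98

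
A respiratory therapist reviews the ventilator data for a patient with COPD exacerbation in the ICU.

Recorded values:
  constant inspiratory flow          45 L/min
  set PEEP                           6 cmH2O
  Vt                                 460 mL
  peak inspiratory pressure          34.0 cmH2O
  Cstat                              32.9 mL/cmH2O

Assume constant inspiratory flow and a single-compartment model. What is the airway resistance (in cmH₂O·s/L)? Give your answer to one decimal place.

Flow: 45 L/min ÷ 60 = 0.75 L/s.
Equation of motion (constant flow): PIP = Vt/C + R·V̇ + PEEP.
R·V̇ = PIP − Vt/C − PEEP = 34.0 − 460/32.9 − 6 = 34.0 − 13.982 − 6 = 14.018 cmH2O.
R = 14.018 / 0.75 = 18.691 cmH2O·s/L.

18.7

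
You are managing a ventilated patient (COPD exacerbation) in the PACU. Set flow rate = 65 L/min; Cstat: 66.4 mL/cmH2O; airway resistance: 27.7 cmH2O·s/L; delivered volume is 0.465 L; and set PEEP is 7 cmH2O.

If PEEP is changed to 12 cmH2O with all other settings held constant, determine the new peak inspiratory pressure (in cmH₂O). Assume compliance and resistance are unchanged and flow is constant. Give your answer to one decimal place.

Flow: 65 L/min ÷ 60 = 1.0833 L/s.
PIP = Vt/C + R·V̇ + PEEP (constant-flow equation of motion).
Only the baseline term changes: ΔPIP = ΔPEEP = 12 − 7 = 5.0 cmH2O.
Original PIP = 465/66.4 + 27.7×1.0833 + 7 = 44.01 cmH2O; new PIP = 44.01 + (5.0) = 49.01 cmH2O.

49.0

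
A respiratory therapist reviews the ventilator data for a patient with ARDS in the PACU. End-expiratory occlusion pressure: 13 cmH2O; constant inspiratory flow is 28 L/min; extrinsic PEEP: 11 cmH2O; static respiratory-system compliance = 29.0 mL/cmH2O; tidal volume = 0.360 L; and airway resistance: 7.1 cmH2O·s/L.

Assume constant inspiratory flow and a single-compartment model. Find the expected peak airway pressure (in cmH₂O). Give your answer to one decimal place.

Flow: 28 L/min ÷ 60 = 0.4667 L/s.
Total PEEP = 13 cmH2O (set 11 + intrinsic 2); this is the baseline alveolar pressure.
Equation of motion (constant flow): PIP = Vt/C + R·V̇ + PEEP.
PIP = 360/29.0 + 7.1×0.4667 + 13 = 12.414 + 3.314 + 13 = 28.728 cmH2O.

28.7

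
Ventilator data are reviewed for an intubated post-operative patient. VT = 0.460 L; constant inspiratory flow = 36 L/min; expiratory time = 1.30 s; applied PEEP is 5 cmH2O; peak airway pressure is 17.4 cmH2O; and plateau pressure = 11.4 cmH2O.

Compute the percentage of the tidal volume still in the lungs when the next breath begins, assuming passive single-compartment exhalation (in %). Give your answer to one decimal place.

16.4

Flow: 36 L/min ÷ 60 = 0.6 L/s.
R = (PIP − Pplat)/V̇ = (17.4 − 11.4) / 0.6 = 6.0/0.6 = 10.0 cmH2O·s/L.
C = Vt/(Pplat − PEEP) = 460.0 / (11.4 − 5) = 460.0/6.4 = 71.875 mL/cmH2O.
τ = R × C = 10.0 × 0.07188 L/cmH2O = 0.7188 s.
Fraction remaining at end-expiration = e^(−Te/τ) = e^(−1.30/0.7188) = 0.1639 → 16.39%.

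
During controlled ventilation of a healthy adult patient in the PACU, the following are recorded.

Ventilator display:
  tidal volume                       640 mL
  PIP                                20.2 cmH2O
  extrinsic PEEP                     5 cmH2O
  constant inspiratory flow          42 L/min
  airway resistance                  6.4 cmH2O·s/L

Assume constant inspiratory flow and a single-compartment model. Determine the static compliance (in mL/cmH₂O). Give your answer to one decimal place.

59.7

Flow: 42 L/min ÷ 60 = 0.7 L/s.
Equation of motion (constant flow): PIP = Vt/C + R·V̇ + PEEP.
Vt/C = PIP − R·V̇ − PEEP = 20.2 − 6.4×0.7 − 5 = 20.2 − 4.48 − 5 = 10.72 cmH2O.
C = Vt / 10.72 = 640 / 10.72 = 59.701 mL/cmH2O.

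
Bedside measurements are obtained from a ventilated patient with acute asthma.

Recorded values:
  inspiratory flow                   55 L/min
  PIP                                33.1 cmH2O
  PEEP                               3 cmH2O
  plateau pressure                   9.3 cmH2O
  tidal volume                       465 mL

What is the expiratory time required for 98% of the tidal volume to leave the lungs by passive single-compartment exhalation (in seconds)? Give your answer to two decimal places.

Flow: 55 L/min ÷ 60 = 0.9167 L/s.
R = (PIP − Pplat)/V̇ = (33.1 − 9.3) / 0.9167 = 23.8/0.9167 = 25.963 cmH2O·s/L.
C = Vt/(Pplat − PEEP) = 465.0 / (9.3 − 3) = 465.0/6.3 = 73.81 mL/cmH2O.
τ = R × C = 25.963 × 0.07381 L/cmH2O = 1.916 s.
t = −τ·ln(1 − 0.98) = −1.916·ln(0.02) = 7.495 s.

7.50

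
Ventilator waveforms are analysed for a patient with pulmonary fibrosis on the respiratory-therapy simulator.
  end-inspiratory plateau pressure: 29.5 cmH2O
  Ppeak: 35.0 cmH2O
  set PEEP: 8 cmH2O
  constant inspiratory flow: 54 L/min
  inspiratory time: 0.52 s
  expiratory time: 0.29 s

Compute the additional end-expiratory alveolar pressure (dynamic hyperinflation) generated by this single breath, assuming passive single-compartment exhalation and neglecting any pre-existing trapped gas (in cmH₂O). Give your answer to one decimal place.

2.4

Flow: 54 L/min ÷ 60 = 0.9 L/s.
Vt = flow × Ti = 0.9 L/s × 0.52 s × 1000 mL/L = 468.0 mL.
R = (PIP − Pplat)/V̇ = (35.0 − 29.5) / 0.9 = 5.5/0.9 = 6.111 cmH2O·s/L.
C = Vt/(Pplat − PEEP) = 468.0 / (29.5 − 8) = 468.0/21.5 = 21.767 mL/cmH2O.
τ = R × C = 6.111 × 0.02177 L/cmH2O = 0.133 s.
Fraction remaining = e^(−Te/τ) = e^(−0.29/0.133) = 0.113; trapped volume = 468.0 × 0.113 = 52.884 mL.
Additional alveolar pressure from trapping ≈ V_trapped / C = 52.884 / 21.767 = 2.43 cmH2O.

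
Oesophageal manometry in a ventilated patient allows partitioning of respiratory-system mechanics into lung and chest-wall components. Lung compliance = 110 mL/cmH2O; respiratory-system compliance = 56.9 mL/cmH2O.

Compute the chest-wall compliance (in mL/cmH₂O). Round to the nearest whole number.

118

1/Ccw = 1/Crs − 1/CL.
1/Ccw = 1/56.9 − 1/110 = 0.008484.
Ccw = 117.87 mL/cmH2O.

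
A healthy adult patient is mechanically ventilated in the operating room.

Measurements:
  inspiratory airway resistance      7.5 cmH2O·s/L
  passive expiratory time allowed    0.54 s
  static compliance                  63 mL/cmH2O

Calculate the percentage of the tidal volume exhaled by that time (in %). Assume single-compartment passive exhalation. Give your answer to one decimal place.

68.1

τ = R × C = 7.5 × 63 mL/cmH2O = 7.5 × 0.063 L/cmH2O = 0.4725 s.
Passive exhalation: V(t)/V₀ = e^(−t/τ) = e^(−0.54/0.4725) = 0.3189.
Fraction exhaled = 1 − 0.3189 = 0.6811 → 68.11%.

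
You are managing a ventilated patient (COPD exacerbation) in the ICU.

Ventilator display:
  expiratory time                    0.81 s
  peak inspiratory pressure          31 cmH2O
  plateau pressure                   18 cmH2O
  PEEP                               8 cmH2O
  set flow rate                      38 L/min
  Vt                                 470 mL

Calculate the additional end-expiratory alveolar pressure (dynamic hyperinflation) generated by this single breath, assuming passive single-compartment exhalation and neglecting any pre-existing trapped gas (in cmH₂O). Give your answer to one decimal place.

4.3

Flow: 38 L/min ÷ 60 = 0.6333 L/s.
R = (PIP − Pplat)/V̇ = (31 − 18) / 0.6333 = 13.0/0.6333 = 20.527 cmH2O·s/L.
C = Vt/(Pplat − PEEP) = 470.0 / (18 − 8) = 470.0/10.0 = 47.0 mL/cmH2O.
τ = R × C = 20.527 × 0.047 L/cmH2O = 0.9648 s.
Fraction remaining = e^(−Te/τ) = e^(−0.81/0.9648) = 0.4319; trapped volume = 470.0 × 0.4319 = 202.99 mL.
Additional alveolar pressure from trapping ≈ V_trapped / C = 202.99 / 47.0 = 4.319 cmH2O.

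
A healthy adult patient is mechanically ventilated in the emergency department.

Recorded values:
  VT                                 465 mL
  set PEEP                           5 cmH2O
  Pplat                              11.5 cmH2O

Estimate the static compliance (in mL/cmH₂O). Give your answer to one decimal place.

Cstat = Vt / (Pplat − PEEP) = 465 / (11.5 − 5) = 465 / 6.5 = 71.538 mL/cmH2O.

71.5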